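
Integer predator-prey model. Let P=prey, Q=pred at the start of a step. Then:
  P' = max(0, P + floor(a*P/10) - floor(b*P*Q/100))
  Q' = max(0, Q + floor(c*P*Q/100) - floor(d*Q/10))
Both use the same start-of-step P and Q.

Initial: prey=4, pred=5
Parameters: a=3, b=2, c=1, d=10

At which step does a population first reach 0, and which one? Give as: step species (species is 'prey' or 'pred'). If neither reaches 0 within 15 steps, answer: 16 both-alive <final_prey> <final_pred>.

Step 1: prey: 4+1-0=5; pred: 5+0-5=0
First extinction: pred at step 1

Answer: 1 pred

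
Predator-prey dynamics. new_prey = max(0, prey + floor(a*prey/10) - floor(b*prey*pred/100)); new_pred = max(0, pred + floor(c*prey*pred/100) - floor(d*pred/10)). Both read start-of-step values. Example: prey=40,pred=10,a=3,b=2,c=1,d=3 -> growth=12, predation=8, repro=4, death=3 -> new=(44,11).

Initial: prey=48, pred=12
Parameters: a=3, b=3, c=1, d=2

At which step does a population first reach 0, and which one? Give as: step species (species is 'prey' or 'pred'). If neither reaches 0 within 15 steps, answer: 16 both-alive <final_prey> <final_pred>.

Answer: 16 both-alive 7 4

Derivation:
Step 1: prey: 48+14-17=45; pred: 12+5-2=15
Step 2: prey: 45+13-20=38; pred: 15+6-3=18
Step 3: prey: 38+11-20=29; pred: 18+6-3=21
Step 4: prey: 29+8-18=19; pred: 21+6-4=23
Step 5: prey: 19+5-13=11; pred: 23+4-4=23
Step 6: prey: 11+3-7=7; pred: 23+2-4=21
Step 7: prey: 7+2-4=5; pred: 21+1-4=18
Step 8: prey: 5+1-2=4; pred: 18+0-3=15
Step 9: prey: 4+1-1=4; pred: 15+0-3=12
Step 10: prey: 4+1-1=4; pred: 12+0-2=10
Step 11: prey: 4+1-1=4; pred: 10+0-2=8
Step 12: prey: 4+1-0=5; pred: 8+0-1=7
Step 13: prey: 5+1-1=5; pred: 7+0-1=6
Step 14: prey: 5+1-0=6; pred: 6+0-1=5
Step 15: prey: 6+1-0=7; pred: 5+0-1=4
No extinction within 15 steps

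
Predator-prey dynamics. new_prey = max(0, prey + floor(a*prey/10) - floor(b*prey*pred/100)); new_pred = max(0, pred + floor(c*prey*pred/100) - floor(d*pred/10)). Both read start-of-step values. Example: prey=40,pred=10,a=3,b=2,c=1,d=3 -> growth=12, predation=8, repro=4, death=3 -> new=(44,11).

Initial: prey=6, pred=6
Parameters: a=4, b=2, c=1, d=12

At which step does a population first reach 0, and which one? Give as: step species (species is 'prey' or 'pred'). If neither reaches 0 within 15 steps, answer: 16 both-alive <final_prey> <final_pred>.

Step 1: prey: 6+2-0=8; pred: 6+0-7=0
First extinction: pred at step 1

Answer: 1 pred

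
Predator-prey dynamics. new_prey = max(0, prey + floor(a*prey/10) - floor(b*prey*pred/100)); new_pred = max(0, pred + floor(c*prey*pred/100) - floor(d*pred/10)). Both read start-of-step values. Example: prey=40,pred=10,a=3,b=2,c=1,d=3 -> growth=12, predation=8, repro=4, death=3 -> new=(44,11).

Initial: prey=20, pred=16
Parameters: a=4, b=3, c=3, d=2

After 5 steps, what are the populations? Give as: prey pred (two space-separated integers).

Step 1: prey: 20+8-9=19; pred: 16+9-3=22
Step 2: prey: 19+7-12=14; pred: 22+12-4=30
Step 3: prey: 14+5-12=7; pred: 30+12-6=36
Step 4: prey: 7+2-7=2; pred: 36+7-7=36
Step 5: prey: 2+0-2=0; pred: 36+2-7=31

Answer: 0 31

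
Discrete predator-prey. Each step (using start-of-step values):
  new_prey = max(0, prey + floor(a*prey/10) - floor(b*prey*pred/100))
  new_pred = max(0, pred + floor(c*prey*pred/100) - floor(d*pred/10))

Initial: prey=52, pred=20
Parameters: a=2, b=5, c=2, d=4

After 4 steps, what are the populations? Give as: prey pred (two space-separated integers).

Answer: 0 10

Derivation:
Step 1: prey: 52+10-52=10; pred: 20+20-8=32
Step 2: prey: 10+2-16=0; pred: 32+6-12=26
Step 3: prey: 0+0-0=0; pred: 26+0-10=16
Step 4: prey: 0+0-0=0; pred: 16+0-6=10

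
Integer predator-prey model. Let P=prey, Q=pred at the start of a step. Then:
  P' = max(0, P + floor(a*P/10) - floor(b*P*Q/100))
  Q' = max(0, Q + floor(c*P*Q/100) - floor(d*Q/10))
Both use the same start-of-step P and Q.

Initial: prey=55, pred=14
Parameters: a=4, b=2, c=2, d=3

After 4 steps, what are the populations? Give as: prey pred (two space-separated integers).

Step 1: prey: 55+22-15=62; pred: 14+15-4=25
Step 2: prey: 62+24-31=55; pred: 25+31-7=49
Step 3: prey: 55+22-53=24; pred: 49+53-14=88
Step 4: prey: 24+9-42=0; pred: 88+42-26=104

Answer: 0 104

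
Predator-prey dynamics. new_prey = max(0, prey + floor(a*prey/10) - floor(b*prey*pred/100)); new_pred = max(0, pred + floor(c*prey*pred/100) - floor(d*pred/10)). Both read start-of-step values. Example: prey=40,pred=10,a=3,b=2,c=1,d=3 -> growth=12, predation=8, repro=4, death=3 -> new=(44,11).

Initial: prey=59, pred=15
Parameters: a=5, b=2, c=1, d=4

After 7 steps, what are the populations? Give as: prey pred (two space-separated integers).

Answer: 2 46

Derivation:
Step 1: prey: 59+29-17=71; pred: 15+8-6=17
Step 2: prey: 71+35-24=82; pred: 17+12-6=23
Step 3: prey: 82+41-37=86; pred: 23+18-9=32
Step 4: prey: 86+43-55=74; pred: 32+27-12=47
Step 5: prey: 74+37-69=42; pred: 47+34-18=63
Step 6: prey: 42+21-52=11; pred: 63+26-25=64
Step 7: prey: 11+5-14=2; pred: 64+7-25=46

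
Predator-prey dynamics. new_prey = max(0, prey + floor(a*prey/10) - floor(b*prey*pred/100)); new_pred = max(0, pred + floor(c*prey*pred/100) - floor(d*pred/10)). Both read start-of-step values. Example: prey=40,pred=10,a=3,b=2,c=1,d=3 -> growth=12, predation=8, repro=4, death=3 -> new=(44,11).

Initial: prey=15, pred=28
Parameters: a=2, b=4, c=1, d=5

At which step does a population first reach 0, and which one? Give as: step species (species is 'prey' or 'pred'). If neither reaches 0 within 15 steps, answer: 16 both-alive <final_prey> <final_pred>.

Answer: 16 both-alive 1 1

Derivation:
Step 1: prey: 15+3-16=2; pred: 28+4-14=18
Step 2: prey: 2+0-1=1; pred: 18+0-9=9
Step 3: prey: 1+0-0=1; pred: 9+0-4=5
Step 4: prey: 1+0-0=1; pred: 5+0-2=3
Step 5: prey: 1+0-0=1; pred: 3+0-1=2
Step 6: prey: 1+0-0=1; pred: 2+0-1=1
Step 7: prey: 1+0-0=1; pred: 1+0-0=1
Steps 8-15: state stable at prey=1, pred=1 (no change)
No extinction within 15 steps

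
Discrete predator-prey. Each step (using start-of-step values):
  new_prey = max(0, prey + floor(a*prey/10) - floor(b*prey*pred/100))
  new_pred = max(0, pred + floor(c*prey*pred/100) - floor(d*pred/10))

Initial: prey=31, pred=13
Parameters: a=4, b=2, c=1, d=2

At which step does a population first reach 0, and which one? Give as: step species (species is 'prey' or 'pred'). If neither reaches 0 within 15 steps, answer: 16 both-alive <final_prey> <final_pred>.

Answer: 16 both-alive 6 15

Derivation:
Step 1: prey: 31+12-8=35; pred: 13+4-2=15
Step 2: prey: 35+14-10=39; pred: 15+5-3=17
Step 3: prey: 39+15-13=41; pred: 17+6-3=20
Step 4: prey: 41+16-16=41; pred: 20+8-4=24
Step 5: prey: 41+16-19=38; pred: 24+9-4=29
Step 6: prey: 38+15-22=31; pred: 29+11-5=35
Step 7: prey: 31+12-21=22; pred: 35+10-7=38
Step 8: prey: 22+8-16=14; pred: 38+8-7=39
Step 9: prey: 14+5-10=9; pred: 39+5-7=37
Step 10: prey: 9+3-6=6; pred: 37+3-7=33
Step 11: prey: 6+2-3=5; pred: 33+1-6=28
Step 12: prey: 5+2-2=5; pred: 28+1-5=24
Step 13: prey: 5+2-2=5; pred: 24+1-4=21
Step 14: prey: 5+2-2=5; pred: 21+1-4=18
Step 15: prey: 5+2-1=6; pred: 18+0-3=15
No extinction within 15 steps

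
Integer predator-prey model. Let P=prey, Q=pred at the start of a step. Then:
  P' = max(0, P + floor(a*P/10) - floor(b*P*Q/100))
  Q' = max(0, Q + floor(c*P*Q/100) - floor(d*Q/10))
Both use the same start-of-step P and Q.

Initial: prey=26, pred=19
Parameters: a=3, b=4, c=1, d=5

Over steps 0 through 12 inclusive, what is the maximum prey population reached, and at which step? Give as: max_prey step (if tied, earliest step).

Answer: 78 12

Derivation:
Step 1: prey: 26+7-19=14; pred: 19+4-9=14
Step 2: prey: 14+4-7=11; pred: 14+1-7=8
Step 3: prey: 11+3-3=11; pred: 8+0-4=4
Step 4: prey: 11+3-1=13; pred: 4+0-2=2
Step 5: prey: 13+3-1=15; pred: 2+0-1=1
Step 6: prey: 15+4-0=19; pred: 1+0-0=1
Step 7: prey: 19+5-0=24; pred: 1+0-0=1
Step 8: prey: 24+7-0=31; pred: 1+0-0=1
Step 9: prey: 31+9-1=39; pred: 1+0-0=1
Step 10: prey: 39+11-1=49; pred: 1+0-0=1
Step 11: prey: 49+14-1=62; pred: 1+0-0=1
Step 12: prey: 62+18-2=78; pred: 1+0-0=1
Max prey = 78 at step 12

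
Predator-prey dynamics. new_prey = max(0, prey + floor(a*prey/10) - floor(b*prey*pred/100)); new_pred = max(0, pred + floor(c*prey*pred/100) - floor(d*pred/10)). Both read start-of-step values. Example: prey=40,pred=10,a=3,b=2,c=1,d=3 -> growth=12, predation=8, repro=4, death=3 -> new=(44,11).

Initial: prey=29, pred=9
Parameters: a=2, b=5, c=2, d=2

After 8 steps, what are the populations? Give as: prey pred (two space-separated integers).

Step 1: prey: 29+5-13=21; pred: 9+5-1=13
Step 2: prey: 21+4-13=12; pred: 13+5-2=16
Step 3: prey: 12+2-9=5; pred: 16+3-3=16
Step 4: prey: 5+1-4=2; pred: 16+1-3=14
Step 5: prey: 2+0-1=1; pred: 14+0-2=12
Step 6: prey: 1+0-0=1; pred: 12+0-2=10
Step 7: prey: 1+0-0=1; pred: 10+0-2=8
Step 8: prey: 1+0-0=1; pred: 8+0-1=7

Answer: 1 7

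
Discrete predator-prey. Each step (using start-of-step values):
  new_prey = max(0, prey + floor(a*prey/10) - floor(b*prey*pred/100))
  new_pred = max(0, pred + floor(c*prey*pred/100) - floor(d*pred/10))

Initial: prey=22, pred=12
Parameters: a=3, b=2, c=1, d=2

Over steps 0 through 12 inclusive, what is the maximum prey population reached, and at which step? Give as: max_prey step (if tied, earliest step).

Step 1: prey: 22+6-5=23; pred: 12+2-2=12
Step 2: prey: 23+6-5=24; pred: 12+2-2=12
Step 3: prey: 24+7-5=26; pred: 12+2-2=12
Step 4: prey: 26+7-6=27; pred: 12+3-2=13
Step 5: prey: 27+8-7=28; pred: 13+3-2=14
Step 6: prey: 28+8-7=29; pred: 14+3-2=15
Step 7: prey: 29+8-8=29; pred: 15+4-3=16
Step 8: prey: 29+8-9=28; pred: 16+4-3=17
Step 9: prey: 28+8-9=27; pred: 17+4-3=18
Step 10: prey: 27+8-9=26; pred: 18+4-3=19
Step 11: prey: 26+7-9=24; pred: 19+4-3=20
Step 12: prey: 24+7-9=22; pred: 20+4-4=20
Max prey = 29 at step 6

Answer: 29 6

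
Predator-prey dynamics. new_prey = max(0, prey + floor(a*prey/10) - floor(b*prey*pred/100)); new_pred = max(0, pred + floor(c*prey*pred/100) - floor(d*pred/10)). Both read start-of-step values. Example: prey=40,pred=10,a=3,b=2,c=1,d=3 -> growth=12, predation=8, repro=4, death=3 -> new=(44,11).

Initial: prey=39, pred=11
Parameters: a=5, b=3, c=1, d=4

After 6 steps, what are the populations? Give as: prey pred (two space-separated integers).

Answer: 56 28

Derivation:
Step 1: prey: 39+19-12=46; pred: 11+4-4=11
Step 2: prey: 46+23-15=54; pred: 11+5-4=12
Step 3: prey: 54+27-19=62; pred: 12+6-4=14
Step 4: prey: 62+31-26=67; pred: 14+8-5=17
Step 5: prey: 67+33-34=66; pred: 17+11-6=22
Step 6: prey: 66+33-43=56; pred: 22+14-8=28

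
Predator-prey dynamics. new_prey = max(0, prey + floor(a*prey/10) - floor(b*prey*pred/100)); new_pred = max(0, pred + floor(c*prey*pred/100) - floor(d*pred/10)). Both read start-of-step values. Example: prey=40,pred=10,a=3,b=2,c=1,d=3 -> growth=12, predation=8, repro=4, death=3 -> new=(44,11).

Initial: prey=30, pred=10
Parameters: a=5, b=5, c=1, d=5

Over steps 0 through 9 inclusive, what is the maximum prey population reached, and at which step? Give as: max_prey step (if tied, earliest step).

Step 1: prey: 30+15-15=30; pred: 10+3-5=8
Step 2: prey: 30+15-12=33; pred: 8+2-4=6
Step 3: prey: 33+16-9=40; pred: 6+1-3=4
Step 4: prey: 40+20-8=52; pred: 4+1-2=3
Step 5: prey: 52+26-7=71; pred: 3+1-1=3
Step 6: prey: 71+35-10=96; pred: 3+2-1=4
Step 7: prey: 96+48-19=125; pred: 4+3-2=5
Step 8: prey: 125+62-31=156; pred: 5+6-2=9
Step 9: prey: 156+78-70=164; pred: 9+14-4=19
Max prey = 164 at step 9

Answer: 164 9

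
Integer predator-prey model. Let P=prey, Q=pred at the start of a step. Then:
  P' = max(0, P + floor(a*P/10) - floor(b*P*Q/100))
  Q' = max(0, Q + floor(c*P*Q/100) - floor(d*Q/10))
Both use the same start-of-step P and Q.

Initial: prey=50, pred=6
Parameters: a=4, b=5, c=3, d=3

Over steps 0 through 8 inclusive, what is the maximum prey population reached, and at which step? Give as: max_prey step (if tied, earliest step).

Answer: 55 1

Derivation:
Step 1: prey: 50+20-15=55; pred: 6+9-1=14
Step 2: prey: 55+22-38=39; pred: 14+23-4=33
Step 3: prey: 39+15-64=0; pred: 33+38-9=62
Step 4: prey: 0+0-0=0; pred: 62+0-18=44
Step 5: prey: 0+0-0=0; pred: 44+0-13=31
Step 6: prey: 0+0-0=0; pred: 31+0-9=22
Step 7: prey: 0+0-0=0; pred: 22+0-6=16
Step 8: prey: 0+0-0=0; pred: 16+0-4=12
Max prey = 55 at step 1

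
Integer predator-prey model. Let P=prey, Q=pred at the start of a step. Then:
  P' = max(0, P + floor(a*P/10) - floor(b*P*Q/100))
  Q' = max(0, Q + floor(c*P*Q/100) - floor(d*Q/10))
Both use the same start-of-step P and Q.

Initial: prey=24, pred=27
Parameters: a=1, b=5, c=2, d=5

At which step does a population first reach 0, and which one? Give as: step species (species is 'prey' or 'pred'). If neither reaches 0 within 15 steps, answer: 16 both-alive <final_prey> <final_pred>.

Step 1: prey: 24+2-32=0; pred: 27+12-13=26
First extinction: prey at step 1

Answer: 1 prey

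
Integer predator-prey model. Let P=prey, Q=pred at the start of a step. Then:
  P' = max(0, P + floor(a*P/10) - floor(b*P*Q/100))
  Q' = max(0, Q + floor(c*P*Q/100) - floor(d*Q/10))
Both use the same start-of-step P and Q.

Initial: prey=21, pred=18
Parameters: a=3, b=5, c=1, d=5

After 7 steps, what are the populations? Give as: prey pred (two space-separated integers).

Answer: 9 1

Derivation:
Step 1: prey: 21+6-18=9; pred: 18+3-9=12
Step 2: prey: 9+2-5=6; pred: 12+1-6=7
Step 3: prey: 6+1-2=5; pred: 7+0-3=4
Step 4: prey: 5+1-1=5; pred: 4+0-2=2
Step 5: prey: 5+1-0=6; pred: 2+0-1=1
Step 6: prey: 6+1-0=7; pred: 1+0-0=1
Step 7: prey: 7+2-0=9; pred: 1+0-0=1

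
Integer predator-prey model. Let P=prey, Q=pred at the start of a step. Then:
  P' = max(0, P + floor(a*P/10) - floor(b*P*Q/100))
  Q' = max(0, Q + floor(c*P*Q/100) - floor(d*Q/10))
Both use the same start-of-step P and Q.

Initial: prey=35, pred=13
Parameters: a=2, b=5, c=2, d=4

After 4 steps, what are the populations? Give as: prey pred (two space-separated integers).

Step 1: prey: 35+7-22=20; pred: 13+9-5=17
Step 2: prey: 20+4-17=7; pred: 17+6-6=17
Step 3: prey: 7+1-5=3; pred: 17+2-6=13
Step 4: prey: 3+0-1=2; pred: 13+0-5=8

Answer: 2 8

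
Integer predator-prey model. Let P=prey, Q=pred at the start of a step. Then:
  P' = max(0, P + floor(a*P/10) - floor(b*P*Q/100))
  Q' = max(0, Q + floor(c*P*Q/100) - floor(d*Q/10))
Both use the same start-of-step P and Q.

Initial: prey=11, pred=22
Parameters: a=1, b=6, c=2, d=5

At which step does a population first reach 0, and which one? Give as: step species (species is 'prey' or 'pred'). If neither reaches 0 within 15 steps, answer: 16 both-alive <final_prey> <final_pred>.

Answer: 1 prey

Derivation:
Step 1: prey: 11+1-14=0; pred: 22+4-11=15
First extinction: prey at step 1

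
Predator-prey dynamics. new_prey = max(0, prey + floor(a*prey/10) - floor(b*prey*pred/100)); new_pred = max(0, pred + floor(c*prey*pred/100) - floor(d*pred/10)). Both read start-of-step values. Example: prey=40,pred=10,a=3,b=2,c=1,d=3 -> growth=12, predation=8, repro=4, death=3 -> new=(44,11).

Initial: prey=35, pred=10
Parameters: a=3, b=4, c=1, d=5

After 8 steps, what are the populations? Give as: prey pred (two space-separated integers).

Step 1: prey: 35+10-14=31; pred: 10+3-5=8
Step 2: prey: 31+9-9=31; pred: 8+2-4=6
Step 3: prey: 31+9-7=33; pred: 6+1-3=4
Step 4: prey: 33+9-5=37; pred: 4+1-2=3
Step 5: prey: 37+11-4=44; pred: 3+1-1=3
Step 6: prey: 44+13-5=52; pred: 3+1-1=3
Step 7: prey: 52+15-6=61; pred: 3+1-1=3
Step 8: prey: 61+18-7=72; pred: 3+1-1=3

Answer: 72 3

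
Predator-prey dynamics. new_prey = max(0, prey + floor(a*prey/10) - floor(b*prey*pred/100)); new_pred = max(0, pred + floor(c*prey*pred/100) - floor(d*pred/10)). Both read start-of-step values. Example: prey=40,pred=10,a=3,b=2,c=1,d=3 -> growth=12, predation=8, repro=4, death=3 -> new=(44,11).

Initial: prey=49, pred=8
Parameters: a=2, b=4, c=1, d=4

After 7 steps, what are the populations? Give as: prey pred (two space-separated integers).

Step 1: prey: 49+9-15=43; pred: 8+3-3=8
Step 2: prey: 43+8-13=38; pred: 8+3-3=8
Step 3: prey: 38+7-12=33; pred: 8+3-3=8
Step 4: prey: 33+6-10=29; pred: 8+2-3=7
Step 5: prey: 29+5-8=26; pred: 7+2-2=7
Step 6: prey: 26+5-7=24; pred: 7+1-2=6
Step 7: prey: 24+4-5=23; pred: 6+1-2=5

Answer: 23 5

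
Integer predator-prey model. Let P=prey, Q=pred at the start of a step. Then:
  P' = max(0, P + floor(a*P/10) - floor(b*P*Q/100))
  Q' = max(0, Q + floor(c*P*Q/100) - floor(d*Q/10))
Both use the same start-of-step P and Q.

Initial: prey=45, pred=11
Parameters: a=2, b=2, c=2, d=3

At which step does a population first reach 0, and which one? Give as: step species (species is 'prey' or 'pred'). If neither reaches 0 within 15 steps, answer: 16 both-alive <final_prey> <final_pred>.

Answer: 16 both-alive 1 3

Derivation:
Step 1: prey: 45+9-9=45; pred: 11+9-3=17
Step 2: prey: 45+9-15=39; pred: 17+15-5=27
Step 3: prey: 39+7-21=25; pred: 27+21-8=40
Step 4: prey: 25+5-20=10; pred: 40+20-12=48
Step 5: prey: 10+2-9=3; pred: 48+9-14=43
Step 6: prey: 3+0-2=1; pred: 43+2-12=33
Step 7: prey: 1+0-0=1; pred: 33+0-9=24
Step 8: prey: 1+0-0=1; pred: 24+0-7=17
Step 9: prey: 1+0-0=1; pred: 17+0-5=12
Step 10: prey: 1+0-0=1; pred: 12+0-3=9
Step 11: prey: 1+0-0=1; pred: 9+0-2=7
Step 12: prey: 1+0-0=1; pred: 7+0-2=5
Step 13: prey: 1+0-0=1; pred: 5+0-1=4
Step 14: prey: 1+0-0=1; pred: 4+0-1=3
Step 15: prey: 1+0-0=1; pred: 3+0-0=3
No extinction within 15 steps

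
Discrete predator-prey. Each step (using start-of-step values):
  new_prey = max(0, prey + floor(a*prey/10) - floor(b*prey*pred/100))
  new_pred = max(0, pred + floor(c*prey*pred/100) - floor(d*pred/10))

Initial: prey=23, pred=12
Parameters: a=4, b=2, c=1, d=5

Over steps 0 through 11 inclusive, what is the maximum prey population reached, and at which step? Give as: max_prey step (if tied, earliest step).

Step 1: prey: 23+9-5=27; pred: 12+2-6=8
Step 2: prey: 27+10-4=33; pred: 8+2-4=6
Step 3: prey: 33+13-3=43; pred: 6+1-3=4
Step 4: prey: 43+17-3=57; pred: 4+1-2=3
Step 5: prey: 57+22-3=76; pred: 3+1-1=3
Step 6: prey: 76+30-4=102; pred: 3+2-1=4
Step 7: prey: 102+40-8=134; pred: 4+4-2=6
Step 8: prey: 134+53-16=171; pred: 6+8-3=11
Step 9: prey: 171+68-37=202; pred: 11+18-5=24
Step 10: prey: 202+80-96=186; pred: 24+48-12=60
Step 11: prey: 186+74-223=37; pred: 60+111-30=141
Max prey = 202 at step 9

Answer: 202 9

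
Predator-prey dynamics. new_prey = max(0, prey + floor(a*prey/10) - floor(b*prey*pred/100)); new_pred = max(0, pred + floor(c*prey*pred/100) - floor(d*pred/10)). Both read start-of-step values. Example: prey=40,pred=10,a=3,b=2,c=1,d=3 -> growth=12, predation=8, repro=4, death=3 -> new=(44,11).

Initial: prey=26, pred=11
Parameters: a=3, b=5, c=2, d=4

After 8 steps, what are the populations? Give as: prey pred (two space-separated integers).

Step 1: prey: 26+7-14=19; pred: 11+5-4=12
Step 2: prey: 19+5-11=13; pred: 12+4-4=12
Step 3: prey: 13+3-7=9; pred: 12+3-4=11
Step 4: prey: 9+2-4=7; pred: 11+1-4=8
Step 5: prey: 7+2-2=7; pred: 8+1-3=6
Step 6: prey: 7+2-2=7; pred: 6+0-2=4
Step 7: prey: 7+2-1=8; pred: 4+0-1=3
Step 8: prey: 8+2-1=9; pred: 3+0-1=2

Answer: 9 2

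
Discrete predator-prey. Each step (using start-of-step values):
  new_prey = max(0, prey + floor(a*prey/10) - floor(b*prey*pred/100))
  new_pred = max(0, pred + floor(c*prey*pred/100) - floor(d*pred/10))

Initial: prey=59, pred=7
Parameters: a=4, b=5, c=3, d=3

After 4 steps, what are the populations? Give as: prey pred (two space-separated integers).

Answer: 0 52

Derivation:
Step 1: prey: 59+23-20=62; pred: 7+12-2=17
Step 2: prey: 62+24-52=34; pred: 17+31-5=43
Step 3: prey: 34+13-73=0; pred: 43+43-12=74
Step 4: prey: 0+0-0=0; pred: 74+0-22=52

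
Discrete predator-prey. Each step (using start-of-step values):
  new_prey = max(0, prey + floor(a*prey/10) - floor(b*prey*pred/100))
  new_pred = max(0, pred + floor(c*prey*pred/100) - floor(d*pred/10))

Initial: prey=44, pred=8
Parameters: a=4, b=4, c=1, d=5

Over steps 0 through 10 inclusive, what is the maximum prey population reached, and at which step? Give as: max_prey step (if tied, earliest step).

Step 1: prey: 44+17-14=47; pred: 8+3-4=7
Step 2: prey: 47+18-13=52; pred: 7+3-3=7
Step 3: prey: 52+20-14=58; pred: 7+3-3=7
Step 4: prey: 58+23-16=65; pred: 7+4-3=8
Step 5: prey: 65+26-20=71; pred: 8+5-4=9
Step 6: prey: 71+28-25=74; pred: 9+6-4=11
Step 7: prey: 74+29-32=71; pred: 11+8-5=14
Step 8: prey: 71+28-39=60; pred: 14+9-7=16
Step 9: prey: 60+24-38=46; pred: 16+9-8=17
Step 10: prey: 46+18-31=33; pred: 17+7-8=16
Max prey = 74 at step 6

Answer: 74 6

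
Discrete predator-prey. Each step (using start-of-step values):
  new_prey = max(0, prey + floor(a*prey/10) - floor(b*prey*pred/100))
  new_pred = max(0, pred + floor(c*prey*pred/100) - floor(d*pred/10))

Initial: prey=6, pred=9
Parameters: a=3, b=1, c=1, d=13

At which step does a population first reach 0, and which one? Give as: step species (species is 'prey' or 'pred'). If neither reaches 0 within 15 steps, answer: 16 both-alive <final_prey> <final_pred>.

Step 1: prey: 6+1-0=7; pred: 9+0-11=0
First extinction: pred at step 1

Answer: 1 pred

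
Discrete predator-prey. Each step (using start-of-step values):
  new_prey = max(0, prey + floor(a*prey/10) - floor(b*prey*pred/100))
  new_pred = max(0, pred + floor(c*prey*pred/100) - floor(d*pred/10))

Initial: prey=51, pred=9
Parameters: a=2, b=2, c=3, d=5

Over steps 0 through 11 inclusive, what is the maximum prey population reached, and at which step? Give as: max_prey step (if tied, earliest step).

Answer: 52 1

Derivation:
Step 1: prey: 51+10-9=52; pred: 9+13-4=18
Step 2: prey: 52+10-18=44; pred: 18+28-9=37
Step 3: prey: 44+8-32=20; pred: 37+48-18=67
Step 4: prey: 20+4-26=0; pred: 67+40-33=74
Step 5: prey: 0+0-0=0; pred: 74+0-37=37
Step 6: prey: 0+0-0=0; pred: 37+0-18=19
Step 7: prey: 0+0-0=0; pred: 19+0-9=10
Step 8: prey: 0+0-0=0; pred: 10+0-5=5
Step 9: prey: 0+0-0=0; pred: 5+0-2=3
Step 10: prey: 0+0-0=0; pred: 3+0-1=2
Step 11: prey: 0+0-0=0; pred: 2+0-1=1
Max prey = 52 at step 1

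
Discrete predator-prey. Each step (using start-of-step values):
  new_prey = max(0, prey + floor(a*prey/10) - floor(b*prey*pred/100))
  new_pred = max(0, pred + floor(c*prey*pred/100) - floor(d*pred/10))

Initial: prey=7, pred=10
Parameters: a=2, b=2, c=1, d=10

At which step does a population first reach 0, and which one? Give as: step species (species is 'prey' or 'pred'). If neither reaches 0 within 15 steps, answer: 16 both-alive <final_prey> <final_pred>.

Step 1: prey: 7+1-1=7; pred: 10+0-10=0
First extinction: pred at step 1

Answer: 1 pred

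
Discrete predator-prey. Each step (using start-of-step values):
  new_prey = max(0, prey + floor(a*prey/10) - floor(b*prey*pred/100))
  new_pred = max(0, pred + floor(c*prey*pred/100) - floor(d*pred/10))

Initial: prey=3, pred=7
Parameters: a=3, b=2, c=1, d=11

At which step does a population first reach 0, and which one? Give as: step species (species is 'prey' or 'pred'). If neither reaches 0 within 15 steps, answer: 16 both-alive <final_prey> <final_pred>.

Step 1: prey: 3+0-0=3; pred: 7+0-7=0
First extinction: pred at step 1

Answer: 1 pred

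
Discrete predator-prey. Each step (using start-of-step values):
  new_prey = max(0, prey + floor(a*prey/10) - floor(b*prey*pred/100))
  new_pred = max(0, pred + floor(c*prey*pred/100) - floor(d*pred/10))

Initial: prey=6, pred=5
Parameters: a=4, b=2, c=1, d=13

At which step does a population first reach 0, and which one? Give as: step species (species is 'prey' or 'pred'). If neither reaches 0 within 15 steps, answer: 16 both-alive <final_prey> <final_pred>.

Answer: 1 pred

Derivation:
Step 1: prey: 6+2-0=8; pred: 5+0-6=0
First extinction: pred at step 1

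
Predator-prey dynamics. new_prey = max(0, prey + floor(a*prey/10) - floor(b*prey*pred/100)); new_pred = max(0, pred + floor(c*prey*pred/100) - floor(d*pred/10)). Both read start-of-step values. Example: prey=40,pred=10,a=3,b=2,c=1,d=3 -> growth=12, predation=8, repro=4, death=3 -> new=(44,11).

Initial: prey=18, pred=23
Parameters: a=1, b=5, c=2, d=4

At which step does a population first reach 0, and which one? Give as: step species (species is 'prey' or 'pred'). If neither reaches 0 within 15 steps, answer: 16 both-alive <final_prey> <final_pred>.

Answer: 1 prey

Derivation:
Step 1: prey: 18+1-20=0; pred: 23+8-9=22
First extinction: prey at step 1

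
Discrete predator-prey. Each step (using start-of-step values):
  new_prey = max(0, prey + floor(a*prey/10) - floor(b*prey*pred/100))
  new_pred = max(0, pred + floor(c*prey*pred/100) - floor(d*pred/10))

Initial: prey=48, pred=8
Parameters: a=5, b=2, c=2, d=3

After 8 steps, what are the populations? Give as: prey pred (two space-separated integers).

Answer: 0 56

Derivation:
Step 1: prey: 48+24-7=65; pred: 8+7-2=13
Step 2: prey: 65+32-16=81; pred: 13+16-3=26
Step 3: prey: 81+40-42=79; pred: 26+42-7=61
Step 4: prey: 79+39-96=22; pred: 61+96-18=139
Step 5: prey: 22+11-61=0; pred: 139+61-41=159
Step 6: prey: 0+0-0=0; pred: 159+0-47=112
Step 7: prey: 0+0-0=0; pred: 112+0-33=79
Step 8: prey: 0+0-0=0; pred: 79+0-23=56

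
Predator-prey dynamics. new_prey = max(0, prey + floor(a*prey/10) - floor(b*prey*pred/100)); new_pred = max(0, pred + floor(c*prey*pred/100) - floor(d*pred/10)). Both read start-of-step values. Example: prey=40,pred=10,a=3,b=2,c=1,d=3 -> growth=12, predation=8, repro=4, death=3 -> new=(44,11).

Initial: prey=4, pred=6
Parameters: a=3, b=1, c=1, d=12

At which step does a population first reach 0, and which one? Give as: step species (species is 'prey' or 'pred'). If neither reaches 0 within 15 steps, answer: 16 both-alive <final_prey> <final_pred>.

Answer: 1 pred

Derivation:
Step 1: prey: 4+1-0=5; pred: 6+0-7=0
First extinction: pred at step 1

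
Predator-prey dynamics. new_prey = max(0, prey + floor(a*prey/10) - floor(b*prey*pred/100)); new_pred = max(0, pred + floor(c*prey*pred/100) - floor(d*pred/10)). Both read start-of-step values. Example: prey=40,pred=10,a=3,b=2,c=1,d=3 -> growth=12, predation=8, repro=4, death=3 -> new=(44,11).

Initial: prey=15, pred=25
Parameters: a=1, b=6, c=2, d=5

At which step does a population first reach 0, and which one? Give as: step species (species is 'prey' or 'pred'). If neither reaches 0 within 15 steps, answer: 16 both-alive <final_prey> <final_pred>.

Step 1: prey: 15+1-22=0; pred: 25+7-12=20
First extinction: prey at step 1

Answer: 1 prey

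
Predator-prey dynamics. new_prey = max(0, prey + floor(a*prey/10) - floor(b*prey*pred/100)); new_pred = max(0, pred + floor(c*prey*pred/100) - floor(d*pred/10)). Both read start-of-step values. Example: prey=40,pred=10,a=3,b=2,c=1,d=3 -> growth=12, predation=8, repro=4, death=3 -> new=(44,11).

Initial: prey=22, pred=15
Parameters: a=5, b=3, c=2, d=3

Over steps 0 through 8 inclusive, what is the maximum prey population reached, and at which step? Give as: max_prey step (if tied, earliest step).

Answer: 24 1

Derivation:
Step 1: prey: 22+11-9=24; pred: 15+6-4=17
Step 2: prey: 24+12-12=24; pred: 17+8-5=20
Step 3: prey: 24+12-14=22; pred: 20+9-6=23
Step 4: prey: 22+11-15=18; pred: 23+10-6=27
Step 5: prey: 18+9-14=13; pred: 27+9-8=28
Step 6: prey: 13+6-10=9; pred: 28+7-8=27
Step 7: prey: 9+4-7=6; pred: 27+4-8=23
Step 8: prey: 6+3-4=5; pred: 23+2-6=19
Max prey = 24 at step 1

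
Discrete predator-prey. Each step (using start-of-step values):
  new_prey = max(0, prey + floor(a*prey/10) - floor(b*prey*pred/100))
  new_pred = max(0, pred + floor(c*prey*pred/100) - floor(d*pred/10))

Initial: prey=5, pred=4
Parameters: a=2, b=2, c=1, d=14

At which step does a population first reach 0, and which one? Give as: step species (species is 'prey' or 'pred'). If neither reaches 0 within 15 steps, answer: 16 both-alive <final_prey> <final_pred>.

Step 1: prey: 5+1-0=6; pred: 4+0-5=0
First extinction: pred at step 1

Answer: 1 pred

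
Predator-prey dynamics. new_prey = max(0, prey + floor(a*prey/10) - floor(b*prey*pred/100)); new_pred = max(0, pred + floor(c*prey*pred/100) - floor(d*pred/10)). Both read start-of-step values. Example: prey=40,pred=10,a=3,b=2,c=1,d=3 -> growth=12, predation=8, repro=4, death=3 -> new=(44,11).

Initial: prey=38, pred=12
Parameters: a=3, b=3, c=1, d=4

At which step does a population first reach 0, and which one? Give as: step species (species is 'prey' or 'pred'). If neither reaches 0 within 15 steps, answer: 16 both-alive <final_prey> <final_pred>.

Answer: 16 both-alive 54 10

Derivation:
Step 1: prey: 38+11-13=36; pred: 12+4-4=12
Step 2: prey: 36+10-12=34; pred: 12+4-4=12
Step 3: prey: 34+10-12=32; pred: 12+4-4=12
Step 4: prey: 32+9-11=30; pred: 12+3-4=11
Step 5: prey: 30+9-9=30; pred: 11+3-4=10
Step 6: prey: 30+9-9=30; pred: 10+3-4=9
Step 7: prey: 30+9-8=31; pred: 9+2-3=8
Step 8: prey: 31+9-7=33; pred: 8+2-3=7
Step 9: prey: 33+9-6=36; pred: 7+2-2=7
Step 10: prey: 36+10-7=39; pred: 7+2-2=7
Step 11: prey: 39+11-8=42; pred: 7+2-2=7
Step 12: prey: 42+12-8=46; pred: 7+2-2=7
Step 13: prey: 46+13-9=50; pred: 7+3-2=8
Step 14: prey: 50+15-12=53; pred: 8+4-3=9
Step 15: prey: 53+15-14=54; pred: 9+4-3=10
No extinction within 15 steps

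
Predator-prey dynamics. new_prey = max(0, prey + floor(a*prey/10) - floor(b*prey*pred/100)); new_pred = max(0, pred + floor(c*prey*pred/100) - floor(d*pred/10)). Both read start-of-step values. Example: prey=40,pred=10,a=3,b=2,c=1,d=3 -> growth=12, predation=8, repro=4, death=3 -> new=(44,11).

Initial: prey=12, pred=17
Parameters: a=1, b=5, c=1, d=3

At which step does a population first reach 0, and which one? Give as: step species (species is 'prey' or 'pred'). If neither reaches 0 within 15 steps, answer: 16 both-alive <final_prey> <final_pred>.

Answer: 16 both-alive 1 3

Derivation:
Step 1: prey: 12+1-10=3; pred: 17+2-5=14
Step 2: prey: 3+0-2=1; pred: 14+0-4=10
Step 3: prey: 1+0-0=1; pred: 10+0-3=7
Step 4: prey: 1+0-0=1; pred: 7+0-2=5
Step 5: prey: 1+0-0=1; pred: 5+0-1=4
Step 6: prey: 1+0-0=1; pred: 4+0-1=3
Step 7: prey: 1+0-0=1; pred: 3+0-0=3
Steps 8-15: state stable at prey=1, pred=3 (no change)
No extinction within 15 steps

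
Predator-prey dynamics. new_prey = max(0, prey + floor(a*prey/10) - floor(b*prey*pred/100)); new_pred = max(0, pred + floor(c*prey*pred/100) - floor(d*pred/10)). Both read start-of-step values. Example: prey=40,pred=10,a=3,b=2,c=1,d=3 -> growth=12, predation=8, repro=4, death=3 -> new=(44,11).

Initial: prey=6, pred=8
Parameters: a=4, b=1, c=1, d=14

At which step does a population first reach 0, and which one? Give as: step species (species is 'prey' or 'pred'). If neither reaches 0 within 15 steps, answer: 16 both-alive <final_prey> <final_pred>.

Answer: 1 pred

Derivation:
Step 1: prey: 6+2-0=8; pred: 8+0-11=0
First extinction: pred at step 1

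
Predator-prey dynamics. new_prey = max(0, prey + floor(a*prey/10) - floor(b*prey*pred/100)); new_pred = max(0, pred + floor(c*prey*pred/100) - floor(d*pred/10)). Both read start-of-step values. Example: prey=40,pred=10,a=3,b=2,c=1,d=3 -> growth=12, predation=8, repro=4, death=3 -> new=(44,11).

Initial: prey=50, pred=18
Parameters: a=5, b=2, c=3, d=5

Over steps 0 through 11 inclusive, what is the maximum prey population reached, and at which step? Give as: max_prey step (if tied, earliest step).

Step 1: prey: 50+25-18=57; pred: 18+27-9=36
Step 2: prey: 57+28-41=44; pred: 36+61-18=79
Step 3: prey: 44+22-69=0; pred: 79+104-39=144
Step 4: prey: 0+0-0=0; pred: 144+0-72=72
Step 5: prey: 0+0-0=0; pred: 72+0-36=36
Step 6: prey: 0+0-0=0; pred: 36+0-18=18
Step 7: prey: 0+0-0=0; pred: 18+0-9=9
Step 8: prey: 0+0-0=0; pred: 9+0-4=5
Step 9: prey: 0+0-0=0; pred: 5+0-2=3
Step 10: prey: 0+0-0=0; pred: 3+0-1=2
Step 11: prey: 0+0-0=0; pred: 2+0-1=1
Max prey = 57 at step 1

Answer: 57 1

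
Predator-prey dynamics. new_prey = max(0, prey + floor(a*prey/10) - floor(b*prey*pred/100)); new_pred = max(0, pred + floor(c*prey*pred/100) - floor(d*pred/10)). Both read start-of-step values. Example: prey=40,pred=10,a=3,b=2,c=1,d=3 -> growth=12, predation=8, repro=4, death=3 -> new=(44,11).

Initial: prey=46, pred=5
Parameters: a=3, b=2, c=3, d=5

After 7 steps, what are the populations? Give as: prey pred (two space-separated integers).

Step 1: prey: 46+13-4=55; pred: 5+6-2=9
Step 2: prey: 55+16-9=62; pred: 9+14-4=19
Step 3: prey: 62+18-23=57; pred: 19+35-9=45
Step 4: prey: 57+17-51=23; pred: 45+76-22=99
Step 5: prey: 23+6-45=0; pred: 99+68-49=118
Step 6: prey: 0+0-0=0; pred: 118+0-59=59
Step 7: prey: 0+0-0=0; pred: 59+0-29=30

Answer: 0 30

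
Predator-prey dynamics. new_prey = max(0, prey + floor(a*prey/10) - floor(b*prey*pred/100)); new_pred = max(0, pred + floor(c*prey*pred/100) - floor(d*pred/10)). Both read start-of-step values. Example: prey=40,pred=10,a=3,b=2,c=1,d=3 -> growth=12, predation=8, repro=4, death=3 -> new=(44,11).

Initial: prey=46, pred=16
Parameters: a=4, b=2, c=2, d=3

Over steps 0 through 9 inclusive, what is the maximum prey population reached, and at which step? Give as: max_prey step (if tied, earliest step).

Answer: 50 1

Derivation:
Step 1: prey: 46+18-14=50; pred: 16+14-4=26
Step 2: prey: 50+20-26=44; pred: 26+26-7=45
Step 3: prey: 44+17-39=22; pred: 45+39-13=71
Step 4: prey: 22+8-31=0; pred: 71+31-21=81
Step 5: prey: 0+0-0=0; pred: 81+0-24=57
Step 6: prey: 0+0-0=0; pred: 57+0-17=40
Step 7: prey: 0+0-0=0; pred: 40+0-12=28
Step 8: prey: 0+0-0=0; pred: 28+0-8=20
Step 9: prey: 0+0-0=0; pred: 20+0-6=14
Max prey = 50 at step 1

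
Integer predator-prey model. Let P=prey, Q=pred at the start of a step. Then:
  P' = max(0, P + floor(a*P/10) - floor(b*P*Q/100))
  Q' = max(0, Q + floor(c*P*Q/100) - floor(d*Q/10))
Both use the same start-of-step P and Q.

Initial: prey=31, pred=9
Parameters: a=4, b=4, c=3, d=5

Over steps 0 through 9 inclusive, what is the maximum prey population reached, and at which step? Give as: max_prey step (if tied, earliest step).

Answer: 32 1

Derivation:
Step 1: prey: 31+12-11=32; pred: 9+8-4=13
Step 2: prey: 32+12-16=28; pred: 13+12-6=19
Step 3: prey: 28+11-21=18; pred: 19+15-9=25
Step 4: prey: 18+7-18=7; pred: 25+13-12=26
Step 5: prey: 7+2-7=2; pred: 26+5-13=18
Step 6: prey: 2+0-1=1; pred: 18+1-9=10
Step 7: prey: 1+0-0=1; pred: 10+0-5=5
Step 8: prey: 1+0-0=1; pred: 5+0-2=3
Step 9: prey: 1+0-0=1; pred: 3+0-1=2
Max prey = 32 at step 1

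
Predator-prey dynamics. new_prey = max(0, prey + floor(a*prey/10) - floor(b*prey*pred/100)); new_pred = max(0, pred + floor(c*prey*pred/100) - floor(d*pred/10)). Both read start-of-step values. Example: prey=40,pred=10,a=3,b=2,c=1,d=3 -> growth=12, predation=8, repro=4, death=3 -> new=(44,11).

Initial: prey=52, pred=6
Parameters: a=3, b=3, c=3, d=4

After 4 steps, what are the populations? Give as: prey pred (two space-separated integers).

Step 1: prey: 52+15-9=58; pred: 6+9-2=13
Step 2: prey: 58+17-22=53; pred: 13+22-5=30
Step 3: prey: 53+15-47=21; pred: 30+47-12=65
Step 4: prey: 21+6-40=0; pred: 65+40-26=79

Answer: 0 79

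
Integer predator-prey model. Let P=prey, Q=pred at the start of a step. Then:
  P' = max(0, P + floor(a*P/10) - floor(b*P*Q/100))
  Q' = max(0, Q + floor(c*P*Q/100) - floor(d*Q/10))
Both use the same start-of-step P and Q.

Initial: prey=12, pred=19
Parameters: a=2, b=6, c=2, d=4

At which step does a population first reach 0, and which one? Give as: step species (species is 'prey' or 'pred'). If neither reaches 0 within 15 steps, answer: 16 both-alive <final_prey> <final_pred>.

Step 1: prey: 12+2-13=1; pred: 19+4-7=16
Step 2: prey: 1+0-0=1; pred: 16+0-6=10
Step 3: prey: 1+0-0=1; pred: 10+0-4=6
Step 4: prey: 1+0-0=1; pred: 6+0-2=4
Step 5: prey: 1+0-0=1; pred: 4+0-1=3
Step 6: prey: 1+0-0=1; pred: 3+0-1=2
Step 7: prey: 1+0-0=1; pred: 2+0-0=2
Steps 8-15: state stable at prey=1, pred=2 (no change)
No extinction within 15 steps

Answer: 16 both-alive 1 2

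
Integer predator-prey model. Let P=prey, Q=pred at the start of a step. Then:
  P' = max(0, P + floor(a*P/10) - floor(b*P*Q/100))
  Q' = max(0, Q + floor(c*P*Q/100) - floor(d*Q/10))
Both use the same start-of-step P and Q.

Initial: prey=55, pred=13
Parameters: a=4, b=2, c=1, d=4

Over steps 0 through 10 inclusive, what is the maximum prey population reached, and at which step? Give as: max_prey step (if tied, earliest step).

Answer: 73 3

Derivation:
Step 1: prey: 55+22-14=63; pred: 13+7-5=15
Step 2: prey: 63+25-18=70; pred: 15+9-6=18
Step 3: prey: 70+28-25=73; pred: 18+12-7=23
Step 4: prey: 73+29-33=69; pred: 23+16-9=30
Step 5: prey: 69+27-41=55; pred: 30+20-12=38
Step 6: prey: 55+22-41=36; pred: 38+20-15=43
Step 7: prey: 36+14-30=20; pred: 43+15-17=41
Step 8: prey: 20+8-16=12; pred: 41+8-16=33
Step 9: prey: 12+4-7=9; pred: 33+3-13=23
Step 10: prey: 9+3-4=8; pred: 23+2-9=16
Max prey = 73 at step 3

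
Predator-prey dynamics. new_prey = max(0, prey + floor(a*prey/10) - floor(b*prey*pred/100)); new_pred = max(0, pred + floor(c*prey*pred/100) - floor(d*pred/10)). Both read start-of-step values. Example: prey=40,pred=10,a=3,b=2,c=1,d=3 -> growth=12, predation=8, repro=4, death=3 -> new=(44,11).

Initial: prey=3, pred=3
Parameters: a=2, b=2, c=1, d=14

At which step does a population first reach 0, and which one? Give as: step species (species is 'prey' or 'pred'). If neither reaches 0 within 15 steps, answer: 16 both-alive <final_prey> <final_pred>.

Step 1: prey: 3+0-0=3; pred: 3+0-4=0
First extinction: pred at step 1

Answer: 1 pred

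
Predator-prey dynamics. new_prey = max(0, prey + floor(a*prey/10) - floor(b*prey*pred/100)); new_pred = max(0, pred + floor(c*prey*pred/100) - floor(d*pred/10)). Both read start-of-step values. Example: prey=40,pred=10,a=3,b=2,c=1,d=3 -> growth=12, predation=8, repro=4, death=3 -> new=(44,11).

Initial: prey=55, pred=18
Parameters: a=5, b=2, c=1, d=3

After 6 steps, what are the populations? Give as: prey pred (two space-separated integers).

Answer: 7 54

Derivation:
Step 1: prey: 55+27-19=63; pred: 18+9-5=22
Step 2: prey: 63+31-27=67; pred: 22+13-6=29
Step 3: prey: 67+33-38=62; pred: 29+19-8=40
Step 4: prey: 62+31-49=44; pred: 40+24-12=52
Step 5: prey: 44+22-45=21; pred: 52+22-15=59
Step 6: prey: 21+10-24=7; pred: 59+12-17=54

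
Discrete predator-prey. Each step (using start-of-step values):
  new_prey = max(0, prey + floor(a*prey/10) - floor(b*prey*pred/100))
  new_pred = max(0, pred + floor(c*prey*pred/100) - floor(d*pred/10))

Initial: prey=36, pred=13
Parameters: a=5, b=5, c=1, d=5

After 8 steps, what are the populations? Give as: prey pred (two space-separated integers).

Step 1: prey: 36+18-23=31; pred: 13+4-6=11
Step 2: prey: 31+15-17=29; pred: 11+3-5=9
Step 3: prey: 29+14-13=30; pred: 9+2-4=7
Step 4: prey: 30+15-10=35; pred: 7+2-3=6
Step 5: prey: 35+17-10=42; pred: 6+2-3=5
Step 6: prey: 42+21-10=53; pred: 5+2-2=5
Step 7: prey: 53+26-13=66; pred: 5+2-2=5
Step 8: prey: 66+33-16=83; pred: 5+3-2=6

Answer: 83 6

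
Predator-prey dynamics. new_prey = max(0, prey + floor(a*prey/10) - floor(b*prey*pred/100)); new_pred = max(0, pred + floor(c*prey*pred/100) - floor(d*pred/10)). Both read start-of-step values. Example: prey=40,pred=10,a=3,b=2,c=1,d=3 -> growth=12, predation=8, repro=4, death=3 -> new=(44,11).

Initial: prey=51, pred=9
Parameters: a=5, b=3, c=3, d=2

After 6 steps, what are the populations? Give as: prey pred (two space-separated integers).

Step 1: prey: 51+25-13=63; pred: 9+13-1=21
Step 2: prey: 63+31-39=55; pred: 21+39-4=56
Step 3: prey: 55+27-92=0; pred: 56+92-11=137
Step 4: prey: 0+0-0=0; pred: 137+0-27=110
Step 5: prey: 0+0-0=0; pred: 110+0-22=88
Step 6: prey: 0+0-0=0; pred: 88+0-17=71

Answer: 0 71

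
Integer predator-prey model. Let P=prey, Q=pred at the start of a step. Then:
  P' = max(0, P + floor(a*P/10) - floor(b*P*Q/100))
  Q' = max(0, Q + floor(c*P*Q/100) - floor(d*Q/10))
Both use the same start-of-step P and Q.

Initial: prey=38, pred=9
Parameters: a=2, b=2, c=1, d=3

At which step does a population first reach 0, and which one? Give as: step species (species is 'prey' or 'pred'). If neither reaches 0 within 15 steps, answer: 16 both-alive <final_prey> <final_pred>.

Step 1: prey: 38+7-6=39; pred: 9+3-2=10
Step 2: prey: 39+7-7=39; pred: 10+3-3=10
Steps 3-15: state stable at prey=39, pred=10 (no change)
No extinction within 15 steps

Answer: 16 both-alive 39 10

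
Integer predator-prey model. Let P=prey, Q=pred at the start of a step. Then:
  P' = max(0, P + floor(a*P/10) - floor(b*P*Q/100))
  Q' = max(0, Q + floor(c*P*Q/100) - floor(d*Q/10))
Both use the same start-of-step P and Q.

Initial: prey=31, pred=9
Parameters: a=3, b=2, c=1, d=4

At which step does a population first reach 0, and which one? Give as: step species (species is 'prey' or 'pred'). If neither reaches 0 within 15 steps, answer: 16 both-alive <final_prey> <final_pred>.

Step 1: prey: 31+9-5=35; pred: 9+2-3=8
Step 2: prey: 35+10-5=40; pred: 8+2-3=7
Step 3: prey: 40+12-5=47; pred: 7+2-2=7
Step 4: prey: 47+14-6=55; pred: 7+3-2=8
Step 5: prey: 55+16-8=63; pred: 8+4-3=9
Step 6: prey: 63+18-11=70; pred: 9+5-3=11
Step 7: prey: 70+21-15=76; pred: 11+7-4=14
Step 8: prey: 76+22-21=77; pred: 14+10-5=19
Step 9: prey: 77+23-29=71; pred: 19+14-7=26
Step 10: prey: 71+21-36=56; pred: 26+18-10=34
Step 11: prey: 56+16-38=34; pred: 34+19-13=40
Step 12: prey: 34+10-27=17; pred: 40+13-16=37
Step 13: prey: 17+5-12=10; pred: 37+6-14=29
Step 14: prey: 10+3-5=8; pred: 29+2-11=20
Step 15: prey: 8+2-3=7; pred: 20+1-8=13
No extinction within 15 steps

Answer: 16 both-alive 7 13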